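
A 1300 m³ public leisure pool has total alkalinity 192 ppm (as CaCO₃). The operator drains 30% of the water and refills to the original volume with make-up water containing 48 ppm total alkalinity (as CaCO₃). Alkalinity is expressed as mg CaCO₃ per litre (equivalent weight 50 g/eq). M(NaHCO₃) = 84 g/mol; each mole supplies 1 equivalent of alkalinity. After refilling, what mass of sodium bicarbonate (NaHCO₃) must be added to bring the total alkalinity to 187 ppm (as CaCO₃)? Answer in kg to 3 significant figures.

83.4 kg

Volume: 1300 m³ = 1,300,000 L.
After draining 30% and refilling: 192 × 0.70 + 48 × 0.30 = 148.8 ppm.
Deficit to target: 187 − 148.8 = 38.2 mg/L.
As CaCO₃: 38.2 mg/L × 1,300,000 L = 49,660 g; ÷ 50 g/eq ÷ 1 = 993.2 mol NaHCO₃.
Mass: 993.2 × 84 = 83,430 g.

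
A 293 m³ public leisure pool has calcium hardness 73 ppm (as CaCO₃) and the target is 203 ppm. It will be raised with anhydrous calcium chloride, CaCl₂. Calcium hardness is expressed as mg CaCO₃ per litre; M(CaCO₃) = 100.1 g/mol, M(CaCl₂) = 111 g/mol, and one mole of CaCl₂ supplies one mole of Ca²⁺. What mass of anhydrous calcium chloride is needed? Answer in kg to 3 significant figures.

Volume: 293 m³ = 293,000 L.
Hardness to add: (203 − 73) = 130 mg/L as CaCO₃ × 293,000 L = 38,090 g as CaCO₃.
Moles of Ca²⁺ (1 mol Ca²⁺ ≡ 1 mol CaCO₃): 38,090 / 100.1 g/mol = 380.5 mol.
Mass of CaCl₂: 380.5 × 111 = 42,240 g.

42.2 kg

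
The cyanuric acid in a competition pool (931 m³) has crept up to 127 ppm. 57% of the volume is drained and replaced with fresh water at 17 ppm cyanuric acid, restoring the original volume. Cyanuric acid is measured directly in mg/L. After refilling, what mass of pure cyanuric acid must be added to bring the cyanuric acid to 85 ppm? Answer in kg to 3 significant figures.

19.3 kg

Volume: 931 m³ = 931,000 L.
After draining 57% and refilling: 127 × 0.43 + 17 × 0.57 = 64.3 ppm.
Deficit to target: 85 − 64.3 = 20.7 mg/L.
Mass: 20.7 mg/L × 931,000 L = 19,270 g cyanuric acid.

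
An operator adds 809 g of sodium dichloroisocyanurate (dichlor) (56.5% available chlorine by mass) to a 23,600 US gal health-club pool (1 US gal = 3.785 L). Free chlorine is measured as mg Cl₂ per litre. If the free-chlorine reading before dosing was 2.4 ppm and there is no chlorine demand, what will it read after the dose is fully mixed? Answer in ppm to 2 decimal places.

7.52 ppm

Volume: 23,600 US gal × 3.785 L/gal = 89,326 L.
Available chlorine delivered: 809 g × 0.565 = 457.1 g as Cl₂.
Concentration rise: 457.1 g / 89,326 L = 5.117 mg/L = 5.12 ppm.
Final FC: 2.4 + 5.12 = 7.52 ppm.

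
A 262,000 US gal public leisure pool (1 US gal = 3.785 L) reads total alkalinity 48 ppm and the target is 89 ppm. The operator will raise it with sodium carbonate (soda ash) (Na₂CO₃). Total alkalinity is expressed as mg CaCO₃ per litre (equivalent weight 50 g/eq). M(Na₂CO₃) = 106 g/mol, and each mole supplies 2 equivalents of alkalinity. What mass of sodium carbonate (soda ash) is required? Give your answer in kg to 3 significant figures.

Volume: 262,000 US gal × 3.785 L/gal = 991,670 L.
Alkalinity to add: (89 − 48) = 41 mg/L as CaCO₃ × 991,670 L = 40,660 g as CaCO₃.
Equivalents: 40,660 g ÷ 50 g/eq = 813.2 eq.
Each mole of Na₂CO₃ supplies 2 eq, so 813.2 / 2 = 406.6 mol.
Mass: 406.6 mol × 106 g/mol = 43,100 g.

43.1 kg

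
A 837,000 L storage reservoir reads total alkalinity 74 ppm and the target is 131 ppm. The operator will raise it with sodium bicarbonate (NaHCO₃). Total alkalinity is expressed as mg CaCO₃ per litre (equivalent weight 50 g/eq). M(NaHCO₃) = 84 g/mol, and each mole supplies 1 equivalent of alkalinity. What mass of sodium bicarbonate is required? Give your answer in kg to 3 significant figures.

Alkalinity to add: (131 − 74) = 57 mg/L as CaCO₃ × 837,000 L = 47,710 g as CaCO₃.
Equivalents: 47,710 g ÷ 50 g/eq = 954.2 eq.
NaHCO₃ supplies 1 eq per mole → 954.2 mol.
Mass: 954.2 mol × 84 g/mol = 80,150 g.

80.2 kg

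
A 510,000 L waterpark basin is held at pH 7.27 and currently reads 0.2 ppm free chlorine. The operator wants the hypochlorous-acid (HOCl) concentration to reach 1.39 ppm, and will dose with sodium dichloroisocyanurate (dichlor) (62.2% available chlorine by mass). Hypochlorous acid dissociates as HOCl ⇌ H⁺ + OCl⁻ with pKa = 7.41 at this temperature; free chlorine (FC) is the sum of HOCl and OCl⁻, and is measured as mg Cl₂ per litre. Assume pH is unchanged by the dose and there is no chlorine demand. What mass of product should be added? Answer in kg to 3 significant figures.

1.80 kg

[OCl⁻]/[HOCl] = 10^(pH − pKa) = 10^(7.27 − 7.41) = 0.7244; fraction as HOCl = 1/(1 + 0.7244) = 0.5799.
Free chlorine required for 1.39 ppm HOCl: 1.39 / 0.5799 = 2.397 ppm.
FC to add: 2.397 − 0.2 = 2.197 mg/L as Cl₂.
Cl₂ equivalent: 2.197 mg/L × 510,000 L = 1120 g.
Product at 62.2% available Cl: 1120 / 0.622 = 1801 g.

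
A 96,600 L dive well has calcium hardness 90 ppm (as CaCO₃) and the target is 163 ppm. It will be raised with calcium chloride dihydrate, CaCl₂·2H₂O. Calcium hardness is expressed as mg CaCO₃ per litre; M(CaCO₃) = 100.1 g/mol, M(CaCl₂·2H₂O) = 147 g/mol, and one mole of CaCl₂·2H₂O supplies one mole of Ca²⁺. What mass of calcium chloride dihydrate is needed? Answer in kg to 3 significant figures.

10.4 kg

Hardness to add: (163 − 90) = 73 mg/L as CaCO₃ × 96,600 L = 7052 g as CaCO₃.
Moles of Ca²⁺ (1 mol Ca²⁺ ≡ 1 mol CaCO₃): 7052 / 100.1 g/mol = 70.45 mol.
Mass of CaCl₂·2H₂O: 70.45 × 147 = 10,360 g.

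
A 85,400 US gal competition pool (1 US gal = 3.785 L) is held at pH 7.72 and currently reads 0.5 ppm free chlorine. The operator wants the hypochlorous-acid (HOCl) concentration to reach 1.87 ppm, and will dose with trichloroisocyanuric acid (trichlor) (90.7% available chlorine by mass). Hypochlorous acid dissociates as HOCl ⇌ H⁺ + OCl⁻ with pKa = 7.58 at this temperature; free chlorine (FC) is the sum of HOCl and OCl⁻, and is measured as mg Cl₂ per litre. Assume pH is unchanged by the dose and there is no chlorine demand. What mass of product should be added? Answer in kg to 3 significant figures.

1.41 kg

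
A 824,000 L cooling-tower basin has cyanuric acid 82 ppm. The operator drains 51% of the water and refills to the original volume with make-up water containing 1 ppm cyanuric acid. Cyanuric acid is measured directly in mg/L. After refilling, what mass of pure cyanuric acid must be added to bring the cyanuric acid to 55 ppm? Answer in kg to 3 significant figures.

11.8 kg

After draining 51% and refilling: 82 × 0.49 + 1 × 0.51 = 40.69 ppm.
Deficit to target: 55 − 40.69 = 14.31 mg/L.
Mass: 14.31 mg/L × 824,000 L = 11,790 g cyanuric acid.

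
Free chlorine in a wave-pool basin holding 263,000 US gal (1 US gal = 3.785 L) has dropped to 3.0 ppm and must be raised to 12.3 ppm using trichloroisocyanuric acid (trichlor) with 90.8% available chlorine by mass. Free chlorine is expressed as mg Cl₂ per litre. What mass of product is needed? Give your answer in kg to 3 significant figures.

10.2 kg

Volume: 263,000 US gal × 3.785 L/gal = 995,455 L.
Chlorine deficit: 12.3 − 3.0 = 9.3 ppm = 9.3 mg/L as Cl₂.
Cl₂ equivalent needed: 9.3 mg/L × 995,455 L = 9,258,000 mg = 9258 g.
Product at 90.8% available chlorine: 9258 / 0.908 = 10,200 g.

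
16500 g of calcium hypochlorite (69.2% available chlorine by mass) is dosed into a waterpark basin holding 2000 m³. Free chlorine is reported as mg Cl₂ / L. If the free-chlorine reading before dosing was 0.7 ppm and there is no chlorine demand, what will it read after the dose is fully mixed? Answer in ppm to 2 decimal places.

Volume: 2000 m³ = 2,000,000 L.
Available chlorine delivered: 16,500 g × 0.692 = 11,420 g as Cl₂.
Concentration rise: 11,420 g / 2,000,000 L = 5.709 mg/L = 5.71 ppm.
Final FC: 0.7 + 5.71 = 6.41 ppm.

6.41 ppm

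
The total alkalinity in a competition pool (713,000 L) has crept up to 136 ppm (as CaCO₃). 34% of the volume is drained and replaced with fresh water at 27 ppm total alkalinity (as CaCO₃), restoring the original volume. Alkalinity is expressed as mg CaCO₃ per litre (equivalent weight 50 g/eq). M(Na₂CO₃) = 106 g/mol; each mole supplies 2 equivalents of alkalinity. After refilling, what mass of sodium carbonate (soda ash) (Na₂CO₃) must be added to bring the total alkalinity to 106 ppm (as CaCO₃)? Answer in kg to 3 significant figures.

5.34 kg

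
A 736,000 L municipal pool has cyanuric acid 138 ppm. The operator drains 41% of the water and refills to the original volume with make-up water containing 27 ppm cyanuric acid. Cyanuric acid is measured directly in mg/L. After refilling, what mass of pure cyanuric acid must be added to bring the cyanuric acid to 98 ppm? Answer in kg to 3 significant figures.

4.06 kg

After draining 41% and refilling: 138 × 0.59 + 27 × 0.41 = 92.49 ppm.
Deficit to target: 98 − 92.49 = 5.51 mg/L.
Mass: 5.51 mg/L × 736,000 L = 4055 g cyanuric acid.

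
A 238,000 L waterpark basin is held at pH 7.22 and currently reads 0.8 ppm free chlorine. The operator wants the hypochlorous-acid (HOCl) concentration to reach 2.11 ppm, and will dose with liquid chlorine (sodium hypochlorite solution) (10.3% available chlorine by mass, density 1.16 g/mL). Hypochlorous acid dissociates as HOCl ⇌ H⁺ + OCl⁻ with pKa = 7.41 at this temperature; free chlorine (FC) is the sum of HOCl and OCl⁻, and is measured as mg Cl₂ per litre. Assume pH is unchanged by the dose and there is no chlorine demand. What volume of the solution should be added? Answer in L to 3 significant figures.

[OCl⁻]/[HOCl] = 10^(pH − pKa) = 10^(7.22 − 7.41) = 0.6457; fraction as HOCl = 1/(1 + 0.6457) = 0.6077.
Free chlorine required for 2.11 ppm HOCl: 2.11 / 0.6077 = 3.472 ppm.
FC to add: 3.472 − 0.8 = 2.672 mg/L as Cl₂.
Cl₂ equivalent: 2.672 mg/L × 238,000 L = 636 g.
Product at 10.3% available Cl: 636 / 0.103 = 6175 g.
Volume: 6175 g ÷ 1.16 g/mL = 5323 mL.

5.32 L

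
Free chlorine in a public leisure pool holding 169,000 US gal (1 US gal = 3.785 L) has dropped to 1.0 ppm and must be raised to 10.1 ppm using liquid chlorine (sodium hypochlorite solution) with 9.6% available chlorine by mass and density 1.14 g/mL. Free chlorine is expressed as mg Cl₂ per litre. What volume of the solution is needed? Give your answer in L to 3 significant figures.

53.2 L

Volume: 169,000 US gal × 3.785 L/gal = 639,665 L.
Chlorine deficit: 10.1 − 1.0 = 9.1 ppm = 9.1 mg/L as Cl₂.
Cl₂ equivalent needed: 9.1 mg/L × 639,665 L = 5,821,000 mg = 5821 g.
Product at 9.6% available chlorine: 5821 / 0.096 = 60,630 g.
Volume at density 1.14 g/mL: 60,630 g ÷ 1.14 g/mL = 53,190 mL.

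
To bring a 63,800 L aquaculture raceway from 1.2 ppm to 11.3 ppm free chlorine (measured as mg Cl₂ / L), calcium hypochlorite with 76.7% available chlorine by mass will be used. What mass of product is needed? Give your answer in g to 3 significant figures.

Chlorine deficit: 11.3 − 1.2 = 10.1 ppm = 10.1 mg/L as Cl₂.
Cl₂ equivalent needed: 10.1 mg/L × 63,800 L = 644,400 mg = 644.4 g.
Product at 76.7% available chlorine: 644.4 / 0.767 = 840.1 g.

840 g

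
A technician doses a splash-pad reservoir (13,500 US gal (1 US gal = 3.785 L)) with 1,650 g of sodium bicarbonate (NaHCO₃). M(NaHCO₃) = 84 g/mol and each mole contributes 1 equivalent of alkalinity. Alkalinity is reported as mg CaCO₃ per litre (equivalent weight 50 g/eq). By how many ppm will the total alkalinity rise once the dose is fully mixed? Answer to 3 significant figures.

Volume: 13,500 US gal × 3.785 L/gal = 51,098 L.
Moles of NaHCO₃: 1,650 g ÷ 84 g/mol = 19.64 mol → 19.64 eq of alkalinity.
As CaCO₃: 19.64 eq × 50 g/eq = 982.1 g.
Rise: 982.1 g / 51,098 L × 1000 = 19.22 mg/L.

19.2 ppm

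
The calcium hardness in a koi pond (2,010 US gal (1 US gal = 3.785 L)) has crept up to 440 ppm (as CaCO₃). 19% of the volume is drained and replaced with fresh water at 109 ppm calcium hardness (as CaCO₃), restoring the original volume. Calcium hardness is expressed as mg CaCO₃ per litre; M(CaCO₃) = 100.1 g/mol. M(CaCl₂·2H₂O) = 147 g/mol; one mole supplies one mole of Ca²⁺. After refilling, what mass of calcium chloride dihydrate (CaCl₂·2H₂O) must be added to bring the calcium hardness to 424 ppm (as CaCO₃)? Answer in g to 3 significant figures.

Volume: 2,010 US gal × 3.785 L/gal = 7,608 L.
After draining 19% and refilling: 440 × 0.81 + 109 × 0.19 = 377.11 ppm.
Deficit to target: 424 − 377.11 = 46.89 mg/L.
As CaCO₃: 46.89 mg/L × 7,608 L = 356.7 g; ÷ 100.1 = 3.564 mol Ca²⁺.
Mass: 3.564 × 147 = 523.9 g.

524 g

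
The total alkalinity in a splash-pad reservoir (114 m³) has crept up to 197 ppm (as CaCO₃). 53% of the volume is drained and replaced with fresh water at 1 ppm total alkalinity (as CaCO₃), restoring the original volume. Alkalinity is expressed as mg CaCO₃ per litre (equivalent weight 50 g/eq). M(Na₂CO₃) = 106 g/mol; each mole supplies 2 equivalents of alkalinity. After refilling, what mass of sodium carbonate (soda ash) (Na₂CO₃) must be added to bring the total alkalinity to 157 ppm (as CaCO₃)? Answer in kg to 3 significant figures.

7.72 kg

Volume: 114 m³ = 114,000 L.
After draining 53% and refilling: 197 × 0.47 + 1 × 0.53 = 93.12 ppm.
Deficit to target: 157 − 93.12 = 63.88 mg/L.
As CaCO₃: 63.88 mg/L × 114,000 L = 7282 g; ÷ 50 g/eq ÷ 2 = 72.82 mol Na₂CO₃.
Mass: 72.82 × 106 = 7719 g.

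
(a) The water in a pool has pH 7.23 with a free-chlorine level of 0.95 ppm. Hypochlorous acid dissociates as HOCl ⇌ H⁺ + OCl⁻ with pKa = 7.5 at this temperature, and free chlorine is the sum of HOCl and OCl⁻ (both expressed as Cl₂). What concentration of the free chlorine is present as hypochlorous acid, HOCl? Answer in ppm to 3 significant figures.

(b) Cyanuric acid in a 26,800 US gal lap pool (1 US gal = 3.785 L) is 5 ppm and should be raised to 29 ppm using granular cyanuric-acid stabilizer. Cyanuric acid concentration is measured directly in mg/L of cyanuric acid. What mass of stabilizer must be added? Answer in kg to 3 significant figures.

(a) [OCl⁻]/[HOCl] = 10^(pH − pKa) = 10^(7.23 − 7.5) = 10^-0.27 = 0.537.
(a) Fraction as HOCl = 1 / (1 + 0.537) = 0.6506.
(a) HOCl = 0.6506 × 0.95 ppm = 0.6181 ppm.

(b) Volume: 26,800 US gal × 3.785 L/gal = 101,438 L.
(b) CYA to add: (29 − 5) = 24 mg/L × 101,438 L = 2435 g cyanuric acid.

(a) 0.618 ppm; (b) 2.43 kg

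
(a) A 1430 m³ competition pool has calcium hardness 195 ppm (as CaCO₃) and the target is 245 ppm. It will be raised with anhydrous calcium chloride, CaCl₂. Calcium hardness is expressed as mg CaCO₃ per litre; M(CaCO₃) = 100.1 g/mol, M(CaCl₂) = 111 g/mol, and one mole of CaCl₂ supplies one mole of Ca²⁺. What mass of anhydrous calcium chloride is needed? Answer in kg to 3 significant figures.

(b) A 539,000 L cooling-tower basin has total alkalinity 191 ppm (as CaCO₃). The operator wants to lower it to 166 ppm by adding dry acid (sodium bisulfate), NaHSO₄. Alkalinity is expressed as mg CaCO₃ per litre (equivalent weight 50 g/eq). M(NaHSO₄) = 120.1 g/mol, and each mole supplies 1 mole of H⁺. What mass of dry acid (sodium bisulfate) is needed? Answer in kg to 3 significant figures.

(a) Volume: 1430 m³ = 1,430,000 L.
(a) Hardness to add: (245 − 195) = 50 mg/L as CaCO₃ × 1,430,000 L = 71,500 g as CaCO₃.
(a) Moles of Ca²⁺ (1 mol Ca²⁺ ≡ 1 mol CaCO₃): 71,500 / 100.1 g/mol = 714.3 mol.
(a) Mass of CaCl₂: 714.3 × 111 = 79,290 g.

(b) Alkalinity to neutralize: (191 − 166) = 25 mg/L as CaCO₃ × 539,000 L = 13,480 g as CaCO₃.
(b) Equivalents of H⁺ required: 13,480 ÷ 50 g/eq = 269.5 eq = 269.5 mol NaHSO₄.
(b) Mass of NaHSO₄: 269.5 × 120.1 = 32,370 g.

(a) 79.3 kg; (b) 32.4 kg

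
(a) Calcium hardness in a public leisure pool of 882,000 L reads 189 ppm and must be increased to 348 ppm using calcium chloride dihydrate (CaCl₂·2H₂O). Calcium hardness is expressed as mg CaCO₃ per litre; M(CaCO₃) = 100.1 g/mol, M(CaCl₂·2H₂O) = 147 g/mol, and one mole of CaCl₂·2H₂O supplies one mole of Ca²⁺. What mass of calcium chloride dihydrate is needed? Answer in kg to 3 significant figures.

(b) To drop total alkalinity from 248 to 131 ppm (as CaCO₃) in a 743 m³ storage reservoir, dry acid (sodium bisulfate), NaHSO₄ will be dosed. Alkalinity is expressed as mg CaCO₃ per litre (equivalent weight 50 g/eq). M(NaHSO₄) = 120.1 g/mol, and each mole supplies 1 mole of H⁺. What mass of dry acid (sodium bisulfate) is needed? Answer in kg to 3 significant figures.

(a) 206 kg; (b) 209 kg

(a) Hardness to add: (348 − 189) = 159 mg/L as CaCO₃ × 882,000 L = 140,200 g as CaCO₃.
(a) Moles of Ca²⁺ (1 mol Ca²⁺ ≡ 1 mol CaCO₃): 140,200 / 100.1 g/mol = 1401 mol.
(a) Mass of CaCl₂·2H₂O: 1401 × 147 = 205,900 g.

(b) Volume: 743 m³ = 743,000 L.
(b) Alkalinity to neutralize: (248 − 131) = 117 mg/L as CaCO₃ × 743,000 L = 86,930 g as CaCO₃.
(b) Equivalents of H⁺ required: 86,930 ÷ 50 g/eq = 1739 eq = 1739 mol NaHSO₄.
(b) Mass of NaHSO₄: 1739 × 120.1 = 208,800 g.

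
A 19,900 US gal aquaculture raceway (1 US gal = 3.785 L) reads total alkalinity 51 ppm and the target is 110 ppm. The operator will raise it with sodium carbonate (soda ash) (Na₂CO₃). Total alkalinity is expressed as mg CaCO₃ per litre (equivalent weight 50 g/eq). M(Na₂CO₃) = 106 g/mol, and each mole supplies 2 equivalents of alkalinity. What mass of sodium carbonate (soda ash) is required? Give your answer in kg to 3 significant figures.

4.71 kg

Volume: 19,900 US gal × 3.785 L/gal = 75,322 L.
Alkalinity to add: (110 − 51) = 59 mg/L as CaCO₃ × 75,322 L = 4444 g as CaCO₃.
Equivalents: 4444 g ÷ 50 g/eq = 88.88 eq.
Each mole of Na₂CO₃ supplies 2 eq, so 88.88 / 2 = 44.44 mol.
Mass: 44.44 mol × 106 g/mol = 4711 g.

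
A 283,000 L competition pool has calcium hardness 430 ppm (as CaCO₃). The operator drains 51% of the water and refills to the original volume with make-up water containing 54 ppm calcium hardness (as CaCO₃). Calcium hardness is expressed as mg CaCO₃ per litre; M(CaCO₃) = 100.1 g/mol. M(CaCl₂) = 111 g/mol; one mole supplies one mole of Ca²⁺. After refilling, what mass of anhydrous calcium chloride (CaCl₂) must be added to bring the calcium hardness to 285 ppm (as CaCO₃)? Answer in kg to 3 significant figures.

After draining 51% and refilling: 430 × 0.49 + 54 × 0.51 = 238.24 ppm.
Deficit to target: 285 − 238.24 = 46.76 mg/L.
As CaCO₃: 46.76 mg/L × 283,000 L = 13,230 g; ÷ 100.1 = 132.2 mol Ca²⁺.
Mass: 132.2 × 111 = 14,670 g.

14.7 kg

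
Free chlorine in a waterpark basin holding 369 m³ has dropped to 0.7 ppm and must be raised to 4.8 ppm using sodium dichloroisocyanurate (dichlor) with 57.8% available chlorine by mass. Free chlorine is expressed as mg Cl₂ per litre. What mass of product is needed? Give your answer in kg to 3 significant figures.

2.62 kg

Volume: 369 m³ = 369,000 L.
Chlorine deficit: 4.8 − 0.7 = 4.1 ppm = 4.1 mg/L as Cl₂.
Cl₂ equivalent needed: 4.1 mg/L × 369,000 L = 1,513,000 mg = 1513 g.
Product at 57.8% available chlorine: 1513 / 0.578 = 2617 g.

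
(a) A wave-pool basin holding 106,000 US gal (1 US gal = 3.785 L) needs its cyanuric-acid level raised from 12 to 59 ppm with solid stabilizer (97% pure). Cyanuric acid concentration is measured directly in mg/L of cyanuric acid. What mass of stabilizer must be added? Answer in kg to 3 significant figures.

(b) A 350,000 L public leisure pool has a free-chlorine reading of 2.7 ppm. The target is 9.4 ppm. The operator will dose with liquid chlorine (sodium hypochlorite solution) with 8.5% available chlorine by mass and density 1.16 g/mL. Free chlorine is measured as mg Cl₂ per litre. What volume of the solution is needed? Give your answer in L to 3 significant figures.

(a) Volume: 106,000 US gal × 3.785 L/gal = 401,210 L.
(a) CYA to add: (59 − 12) = 47 mg/L × 401,210 L = 18,860 g cyanuric acid.
(a) At 97% purity: 18,860 / 0.97 = 19,440 g product.

(b) Chlorine deficit: 9.4 − 2.7 = 6.7 ppm = 6.7 mg/L as Cl₂.
(b) Cl₂ equivalent needed: 6.7 mg/L × 350,000 L = 2,345,000 mg = 2345 g.
(b) Product at 8.5% available chlorine: 2345 / 0.085 = 27,590 g.
(b) Volume at density 1.16 g/mL: 27,590 g ÷ 1.16 g/mL = 23,780 mL.

(a) 19.4 kg; (b) 23.8 L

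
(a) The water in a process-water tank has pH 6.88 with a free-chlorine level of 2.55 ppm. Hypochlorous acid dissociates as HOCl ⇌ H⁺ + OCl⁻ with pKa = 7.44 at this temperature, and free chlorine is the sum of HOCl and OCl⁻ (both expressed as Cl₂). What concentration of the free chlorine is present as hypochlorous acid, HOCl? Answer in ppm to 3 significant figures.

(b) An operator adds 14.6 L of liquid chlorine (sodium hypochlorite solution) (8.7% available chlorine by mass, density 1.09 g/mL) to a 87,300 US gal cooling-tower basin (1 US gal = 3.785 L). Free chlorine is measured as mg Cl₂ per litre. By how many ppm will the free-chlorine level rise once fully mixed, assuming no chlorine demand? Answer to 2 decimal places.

(a) [OCl⁻]/[HOCl] = 10^(pH − pKa) = 10^(6.88 − 7.44) = 10^-0.56 = 0.2754.
(a) Fraction as HOCl = 1 / (1 + 0.2754) = 0.7841.
(a) HOCl = 0.7841 × 2.55 ppm = 1.999 ppm.

(b) Volume: 87,300 US gal × 3.785 L/gal = 330,430 L.
(b) Mass of solution: 14.6 L × 1000 mL/L × 1.09 g/mL = 15,910 g.
(b) Available chlorine delivered: 15,910 g × 0.087 = 1385 g as Cl₂.
(b) Concentration rise: 1385 g / 330,430 L = 4.19 mg/L = 4.19 ppm.

(a) 2.00 ppm; (b) 4.19 ppm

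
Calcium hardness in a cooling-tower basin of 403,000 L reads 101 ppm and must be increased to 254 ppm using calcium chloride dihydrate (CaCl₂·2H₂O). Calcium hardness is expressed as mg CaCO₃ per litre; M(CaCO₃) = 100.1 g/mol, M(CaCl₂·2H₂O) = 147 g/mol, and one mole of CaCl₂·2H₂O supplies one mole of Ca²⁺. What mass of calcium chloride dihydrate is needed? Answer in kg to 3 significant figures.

90.5 kg

Hardness to add: (254 − 101) = 153 mg/L as CaCO₃ × 403,000 L = 61,660 g as CaCO₃.
Moles of Ca²⁺ (1 mol Ca²⁺ ≡ 1 mol CaCO₃): 61,660 / 100.1 g/mol = 616 mol.
Mass of CaCl₂·2H₂O: 616 × 147 = 90,550 g.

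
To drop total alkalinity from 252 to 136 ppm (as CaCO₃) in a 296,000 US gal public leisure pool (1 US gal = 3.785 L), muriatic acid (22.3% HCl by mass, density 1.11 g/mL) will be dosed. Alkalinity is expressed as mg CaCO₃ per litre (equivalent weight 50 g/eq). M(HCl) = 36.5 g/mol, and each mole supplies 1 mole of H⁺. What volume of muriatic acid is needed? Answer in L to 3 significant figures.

Volume: 296,000 US gal × 3.785 L/gal = 1,120,360 L.
Alkalinity to neutralize: (252 − 136) = 116 mg/L as CaCO₃ × 1,120,360 L = 130,000 g as CaCO₃.
Equivalents of H⁺ required: 130,000 ÷ 50 g/eq = 2599 eq = 2599 mol HCl.
Mass of HCl: 2599 × 36.5 = 94,870 g.
Mass of 22.3% solution: 94,870 / 0.223 = 425,400 g.
Volume: 425,400 g ÷ 1.11 g/mL = 383,300 mL.

383 L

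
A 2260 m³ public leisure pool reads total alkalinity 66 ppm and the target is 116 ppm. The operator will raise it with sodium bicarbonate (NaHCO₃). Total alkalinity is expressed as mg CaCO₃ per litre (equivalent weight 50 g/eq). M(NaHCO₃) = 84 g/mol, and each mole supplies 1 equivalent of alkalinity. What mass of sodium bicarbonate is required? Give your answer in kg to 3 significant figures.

Volume: 2260 m³ = 2,260,000 L.
Alkalinity to add: (116 − 66) = 50 mg/L as CaCO₃ × 2,260,000 L = 113,000 g as CaCO₃.
Equivalents: 113,000 g ÷ 50 g/eq = 2260 eq.
NaHCO₃ supplies 1 eq per mole → 2260 mol.
Mass: 2260 mol × 84 g/mol = 189,800 g.

190 kg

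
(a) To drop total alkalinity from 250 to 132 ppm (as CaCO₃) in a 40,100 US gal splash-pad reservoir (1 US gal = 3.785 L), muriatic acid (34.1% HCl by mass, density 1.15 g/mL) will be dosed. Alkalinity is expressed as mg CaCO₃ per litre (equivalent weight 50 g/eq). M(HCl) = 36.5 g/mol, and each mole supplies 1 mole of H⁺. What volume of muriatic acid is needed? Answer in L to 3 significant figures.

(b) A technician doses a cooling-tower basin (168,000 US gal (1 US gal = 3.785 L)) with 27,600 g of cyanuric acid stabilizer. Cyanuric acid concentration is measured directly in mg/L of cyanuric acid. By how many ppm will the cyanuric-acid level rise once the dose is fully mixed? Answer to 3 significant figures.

(a) 33.3 L; (b) 43.4 ppm

(a) Volume: 40,100 US gal × 3.785 L/gal = 151,778 L.
(a) Alkalinity to neutralize: (250 − 132) = 118 mg/L as CaCO₃ × 151,778 L = 17,910 g as CaCO₃.
(a) Equivalents of H⁺ required: 17,910 ÷ 50 g/eq = 358.2 eq = 358.2 mol HCl.
(a) Mass of HCl: 358.2 × 36.5 = 13,070 g.
(a) Mass of 34.1% solution: 13,070 / 0.341 = 38,340 g.
(a) Volume: 38,340 g ÷ 1.15 g/mL = 33,340 mL.

(b) Volume: 168,000 US gal × 3.785 L/gal = 635,880 L.
(b) Rise: 27,600 g / 635,880 L × 1000 = 43.4 mg/L.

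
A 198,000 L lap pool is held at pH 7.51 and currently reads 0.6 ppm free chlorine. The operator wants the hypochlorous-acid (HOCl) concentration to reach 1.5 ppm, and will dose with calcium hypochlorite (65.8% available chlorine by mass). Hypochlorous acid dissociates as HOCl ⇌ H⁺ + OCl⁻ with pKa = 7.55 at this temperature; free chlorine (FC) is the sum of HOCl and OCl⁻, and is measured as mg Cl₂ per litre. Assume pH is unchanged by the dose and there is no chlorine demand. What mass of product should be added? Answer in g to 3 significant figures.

[OCl⁻]/[HOCl] = 10^(pH − pKa) = 10^(7.51 − 7.55) = 0.912; fraction as HOCl = 1/(1 + 0.912) = 0.523.
Free chlorine required for 1.5 ppm HOCl: 1.5 / 0.523 = 2.868 ppm.
FC to add: 2.868 − 0.6 = 2.268 mg/L as Cl₂.
Cl₂ equivalent: 2.268 mg/L × 198,000 L = 449.1 g.
Product at 65.8% available Cl: 449.1 / 0.658 = 682.5 g.

682 g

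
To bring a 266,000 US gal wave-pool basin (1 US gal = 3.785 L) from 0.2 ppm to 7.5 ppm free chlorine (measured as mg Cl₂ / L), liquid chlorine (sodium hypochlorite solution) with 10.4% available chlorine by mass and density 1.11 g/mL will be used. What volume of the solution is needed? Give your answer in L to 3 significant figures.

63.7 L

Volume: 266,000 US gal × 3.785 L/gal = 1,006,810 L.
Chlorine deficit: 7.5 − 0.2 = 7.3 ppm = 7.3 mg/L as Cl₂.
Cl₂ equivalent needed: 7.3 mg/L × 1,006,810 L = 7,350,000 mg = 7350 g.
Product at 10.4% available chlorine: 7350 / 0.104 = 70,670 g.
Volume at density 1.11 g/mL: 70,670 g ÷ 1.11 g/mL = 63,670 mL.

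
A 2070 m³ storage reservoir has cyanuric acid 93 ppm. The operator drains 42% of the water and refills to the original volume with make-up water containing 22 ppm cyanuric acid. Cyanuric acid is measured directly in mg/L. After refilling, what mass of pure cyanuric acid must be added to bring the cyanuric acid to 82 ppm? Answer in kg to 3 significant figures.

39.0 kg

Volume: 2070 m³ = 2,070,000 L.
After draining 42% and refilling: 93 × 0.58 + 22 × 0.42 = 63.18 ppm.
Deficit to target: 82 − 63.18 = 18.82 mg/L.
Mass: 18.82 mg/L × 2,070,000 L = 38,960 g cyanuric acid.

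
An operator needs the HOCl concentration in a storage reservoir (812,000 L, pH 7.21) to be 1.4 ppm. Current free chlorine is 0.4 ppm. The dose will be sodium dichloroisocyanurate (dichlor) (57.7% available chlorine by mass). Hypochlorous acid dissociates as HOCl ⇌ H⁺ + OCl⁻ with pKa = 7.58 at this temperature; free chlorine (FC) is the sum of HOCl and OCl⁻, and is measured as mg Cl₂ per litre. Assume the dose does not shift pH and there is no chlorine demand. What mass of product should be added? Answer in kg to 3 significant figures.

2.25 kg

[OCl⁻]/[HOCl] = 10^(pH − pKa) = 10^(7.21 − 7.58) = 0.4266; fraction as HOCl = 1/(1 + 0.4266) = 0.701.
Free chlorine required for 1.4 ppm HOCl: 1.4 / 0.701 = 1.997 ppm.
FC to add: 1.997 − 0.4 = 1.597 mg/L as Cl₂.
Cl₂ equivalent: 1.597 mg/L × 812,000 L = 1297 g.
Product at 57.7% available Cl: 1297 / 0.577 = 2248 g.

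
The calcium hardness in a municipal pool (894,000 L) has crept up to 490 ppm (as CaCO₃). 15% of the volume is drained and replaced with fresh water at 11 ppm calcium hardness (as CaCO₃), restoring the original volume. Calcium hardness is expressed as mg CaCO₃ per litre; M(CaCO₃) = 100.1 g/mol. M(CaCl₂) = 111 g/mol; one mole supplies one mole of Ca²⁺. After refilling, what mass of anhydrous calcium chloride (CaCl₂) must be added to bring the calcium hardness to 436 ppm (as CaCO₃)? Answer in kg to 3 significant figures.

After draining 15% and refilling: 490 × 0.85 + 11 × 0.15 = 418.15 ppm.
Deficit to target: 436 − 418.15 = 17.85 mg/L.
As CaCO₃: 17.85 mg/L × 894,000 L = 15,960 g; ÷ 100.1 = 159.4 mol Ca²⁺.
Mass: 159.4 × 111 = 17,700 g.

17.7 kg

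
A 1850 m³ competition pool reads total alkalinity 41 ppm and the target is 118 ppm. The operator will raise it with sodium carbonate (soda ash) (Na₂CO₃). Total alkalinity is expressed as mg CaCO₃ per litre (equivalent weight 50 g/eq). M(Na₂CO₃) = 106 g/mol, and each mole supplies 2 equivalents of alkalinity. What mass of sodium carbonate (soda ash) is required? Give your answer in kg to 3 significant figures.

151 kg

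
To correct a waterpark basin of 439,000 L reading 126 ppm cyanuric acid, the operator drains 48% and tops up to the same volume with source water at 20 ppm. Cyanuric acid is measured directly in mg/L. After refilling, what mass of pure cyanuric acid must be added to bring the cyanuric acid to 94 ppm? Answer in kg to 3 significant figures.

8.29 kg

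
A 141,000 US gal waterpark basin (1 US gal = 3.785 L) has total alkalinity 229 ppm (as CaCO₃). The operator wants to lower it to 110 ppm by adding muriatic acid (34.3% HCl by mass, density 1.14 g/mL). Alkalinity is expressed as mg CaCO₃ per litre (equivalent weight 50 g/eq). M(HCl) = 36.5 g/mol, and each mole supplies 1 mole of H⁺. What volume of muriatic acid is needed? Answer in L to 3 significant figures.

119 L

Volume: 141,000 US gal × 3.785 L/gal = 533,685 L.
Alkalinity to neutralize: (229 − 110) = 119 mg/L as CaCO₃ × 533,685 L = 63,510 g as CaCO₃.
Equivalents of H⁺ required: 63,510 ÷ 50 g/eq = 1270 eq = 1270 mol HCl.
Mass of HCl: 1270 × 36.5 = 46,360 g.
Mass of 34.3% solution: 46,360 / 0.343 = 135,200 g.
Volume: 135,200 g ÷ 1.14 g/mL = 118,600 mL.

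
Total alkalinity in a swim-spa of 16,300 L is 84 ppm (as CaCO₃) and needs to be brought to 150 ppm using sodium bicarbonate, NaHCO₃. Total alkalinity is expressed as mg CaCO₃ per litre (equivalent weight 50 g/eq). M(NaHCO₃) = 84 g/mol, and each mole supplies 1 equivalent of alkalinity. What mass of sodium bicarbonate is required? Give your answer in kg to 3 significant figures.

1.81 kg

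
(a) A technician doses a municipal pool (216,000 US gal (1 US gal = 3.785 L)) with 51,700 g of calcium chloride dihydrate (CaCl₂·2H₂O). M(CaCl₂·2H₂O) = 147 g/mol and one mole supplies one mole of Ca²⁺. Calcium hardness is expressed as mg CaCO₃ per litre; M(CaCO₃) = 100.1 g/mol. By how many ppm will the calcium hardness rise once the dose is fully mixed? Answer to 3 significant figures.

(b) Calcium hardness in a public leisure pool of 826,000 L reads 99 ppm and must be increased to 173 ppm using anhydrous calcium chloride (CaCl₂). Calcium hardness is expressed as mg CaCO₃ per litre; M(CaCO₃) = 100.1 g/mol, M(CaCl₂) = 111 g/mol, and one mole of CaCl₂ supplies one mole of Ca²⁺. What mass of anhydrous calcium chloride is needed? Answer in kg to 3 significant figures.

(a) 43.1 ppm; (b) 67.8 kg

(a) Volume: 216,000 US gal × 3.785 L/gal = 817,560 L.
(a) Moles of Ca²⁺: 51,700 g ÷ 147 g/mol = 351.7 mol.
(a) As CaCO₃: 351.7 mol × 100.1 g/mol = 35,210 g.
(a) Rise: 35,210 g / 817,560 L × 1000 = 43.06 mg/L.

(b) Hardness to add: (173 − 99) = 74 mg/L as CaCO₃ × 826,000 L = 61,120 g as CaCO₃.
(b) Moles of Ca²⁺ (1 mol Ca²⁺ ≡ 1 mol CaCO₃): 61,120 / 100.1 g/mol = 610.6 mol.
(b) Mass of CaCl₂: 610.6 × 111 = 67,780 g.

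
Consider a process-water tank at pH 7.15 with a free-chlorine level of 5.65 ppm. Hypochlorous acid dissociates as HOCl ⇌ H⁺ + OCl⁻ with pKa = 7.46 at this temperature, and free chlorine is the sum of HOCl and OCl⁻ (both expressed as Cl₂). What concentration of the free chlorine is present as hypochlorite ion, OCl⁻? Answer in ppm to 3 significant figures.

1.86 ppm

[OCl⁻]/[HOCl] = 10^(pH − pKa) = 10^(7.15 − 7.46) = 10^-0.31 = 0.4898.
Fraction as HOCl = 1 / (1 + 0.4898) = 0.6712.
OCl⁻ = (1 − 0.6712) × 5.65 ppm = 1.857 ppm.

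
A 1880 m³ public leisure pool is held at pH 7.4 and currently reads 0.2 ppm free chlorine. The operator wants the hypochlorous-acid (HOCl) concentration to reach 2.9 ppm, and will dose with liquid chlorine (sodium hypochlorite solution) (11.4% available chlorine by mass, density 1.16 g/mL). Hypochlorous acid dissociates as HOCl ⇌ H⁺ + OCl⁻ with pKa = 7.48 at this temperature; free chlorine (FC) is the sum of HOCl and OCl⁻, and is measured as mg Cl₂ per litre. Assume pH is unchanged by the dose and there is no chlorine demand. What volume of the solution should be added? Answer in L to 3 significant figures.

72.7 L

Volume: 1880 m³ = 1,880,000 L.
[OCl⁻]/[HOCl] = 10^(pH − pKa) = 10^(7.4 − 7.48) = 0.8318; fraction as HOCl = 1/(1 + 0.8318) = 0.5459.
Free chlorine required for 2.9 ppm HOCl: 2.9 / 0.5459 = 5.312 ppm.
FC to add: 5.312 − 0.2 = 5.112 mg/L as Cl₂.
Cl₂ equivalent: 5.112 mg/L × 1,880,000 L = 9611 g.
Product at 11.4% available Cl: 9611 / 0.114 = 84,310 g.
Volume: 84,310 g ÷ 1.16 g/mL = 72,680 mL.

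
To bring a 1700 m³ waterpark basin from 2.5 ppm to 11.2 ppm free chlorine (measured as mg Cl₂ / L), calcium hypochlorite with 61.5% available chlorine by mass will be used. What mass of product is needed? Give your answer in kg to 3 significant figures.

Volume: 1700 m³ = 1,700,000 L.
Chlorine deficit: 11.2 − 2.5 = 8.7 ppm = 8.7 mg/L as Cl₂.
Cl₂ equivalent needed: 8.7 mg/L × 1,700,000 L = 14,790,000 mg = 14,790 g.
Product at 61.5% available chlorine: 14,790 / 0.615 = 24,050 g.

24.0 kg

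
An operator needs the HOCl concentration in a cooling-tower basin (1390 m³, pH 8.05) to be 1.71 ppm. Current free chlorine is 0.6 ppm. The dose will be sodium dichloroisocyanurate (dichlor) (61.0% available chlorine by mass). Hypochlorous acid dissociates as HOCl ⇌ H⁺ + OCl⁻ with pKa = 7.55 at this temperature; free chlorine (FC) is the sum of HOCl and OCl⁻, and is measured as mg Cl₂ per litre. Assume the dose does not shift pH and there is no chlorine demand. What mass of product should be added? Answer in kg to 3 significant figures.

14.9 kg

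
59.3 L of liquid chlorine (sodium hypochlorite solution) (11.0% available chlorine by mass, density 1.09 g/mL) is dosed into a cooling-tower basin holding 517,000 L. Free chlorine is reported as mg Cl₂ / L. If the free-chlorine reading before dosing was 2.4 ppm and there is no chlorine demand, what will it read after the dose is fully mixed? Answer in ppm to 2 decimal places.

16.15 ppm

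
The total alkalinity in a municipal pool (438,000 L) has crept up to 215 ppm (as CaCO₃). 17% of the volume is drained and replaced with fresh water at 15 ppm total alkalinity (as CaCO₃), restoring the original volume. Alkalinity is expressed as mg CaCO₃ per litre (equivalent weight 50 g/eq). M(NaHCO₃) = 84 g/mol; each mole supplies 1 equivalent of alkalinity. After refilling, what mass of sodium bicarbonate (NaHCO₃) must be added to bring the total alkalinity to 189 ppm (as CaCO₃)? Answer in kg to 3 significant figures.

5.89 kg

After draining 17% and refilling: 215 × 0.83 + 15 × 0.17 = 181 ppm.
Deficit to target: 189 − 181 = 8 mg/L.
As CaCO₃: 8 mg/L × 438,000 L = 3504 g; ÷ 50 g/eq ÷ 1 = 70.08 mol NaHCO₃.
Mass: 70.08 × 84 = 5887 g.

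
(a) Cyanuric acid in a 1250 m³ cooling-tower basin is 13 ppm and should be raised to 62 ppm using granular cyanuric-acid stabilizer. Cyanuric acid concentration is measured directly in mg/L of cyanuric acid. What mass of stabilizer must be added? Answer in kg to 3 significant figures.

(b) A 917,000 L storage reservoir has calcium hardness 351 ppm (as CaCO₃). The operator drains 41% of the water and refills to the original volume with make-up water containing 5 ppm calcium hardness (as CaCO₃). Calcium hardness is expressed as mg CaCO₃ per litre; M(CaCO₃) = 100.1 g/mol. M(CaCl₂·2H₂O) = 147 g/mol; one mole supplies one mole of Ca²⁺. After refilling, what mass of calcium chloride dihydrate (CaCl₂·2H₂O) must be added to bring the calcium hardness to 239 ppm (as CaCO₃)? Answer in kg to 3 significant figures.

(a) Volume: 1250 m³ = 1,250,000 L.
(a) CYA to add: (62 − 13) = 49 mg/L × 1,250,000 L = 61,250 g cyanuric acid.

(b) After draining 41% and refilling: 351 × 0.59 + 5 × 0.41 = 209.14 ppm.
(b) Deficit to target: 239 − 209.14 = 29.86 mg/L.
(b) As CaCO₃: 29.86 mg/L × 917,000 L = 27,380 g; ÷ 100.1 = 273.5 mol Ca²⁺.
(b) Mass: 273.5 × 147 = 40,210 g.

(a) 61.2 kg; (b) 40.2 kg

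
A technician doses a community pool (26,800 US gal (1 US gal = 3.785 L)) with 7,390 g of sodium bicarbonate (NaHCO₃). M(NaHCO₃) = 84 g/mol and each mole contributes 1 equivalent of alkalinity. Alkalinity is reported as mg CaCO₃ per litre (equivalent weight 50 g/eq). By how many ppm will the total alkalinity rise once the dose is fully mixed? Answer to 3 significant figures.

Volume: 26,800 US gal × 3.785 L/gal = 101,438 L.
Moles of NaHCO₃: 7,390 g ÷ 84 g/mol = 87.98 mol → 87.98 eq of alkalinity.
As CaCO₃: 87.98 eq × 50 g/eq = 4399 g.
Rise: 4399 g / 101,438 L × 1000 = 43.36 mg/L.

43.4 ppm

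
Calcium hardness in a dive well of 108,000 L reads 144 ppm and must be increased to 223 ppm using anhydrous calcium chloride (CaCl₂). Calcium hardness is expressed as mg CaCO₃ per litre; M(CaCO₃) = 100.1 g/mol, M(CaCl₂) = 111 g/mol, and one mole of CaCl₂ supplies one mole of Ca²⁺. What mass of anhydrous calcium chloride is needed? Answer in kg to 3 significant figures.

9.46 kg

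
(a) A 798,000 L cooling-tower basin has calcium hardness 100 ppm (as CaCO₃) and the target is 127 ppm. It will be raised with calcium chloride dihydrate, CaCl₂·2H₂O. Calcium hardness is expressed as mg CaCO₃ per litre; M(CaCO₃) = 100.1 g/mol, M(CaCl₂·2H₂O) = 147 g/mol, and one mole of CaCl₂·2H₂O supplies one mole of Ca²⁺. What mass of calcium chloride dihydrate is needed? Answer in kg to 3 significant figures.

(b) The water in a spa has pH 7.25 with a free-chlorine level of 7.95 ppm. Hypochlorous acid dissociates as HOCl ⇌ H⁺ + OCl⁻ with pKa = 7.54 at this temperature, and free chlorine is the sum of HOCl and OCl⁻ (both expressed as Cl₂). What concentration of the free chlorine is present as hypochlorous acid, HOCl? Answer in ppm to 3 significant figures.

(a) Hardness to add: (127 − 100) = 27 mg/L as CaCO₃ × 798,000 L = 21,550 g as CaCO₃.
(a) Moles of Ca²⁺ (1 mol Ca²⁺ ≡ 1 mol CaCO₃): 21,550 / 100.1 g/mol = 215.2 mol.
(a) Mass of CaCl₂·2H₂O: 215.2 × 147 = 31,640 g.

(b) [OCl⁻]/[HOCl] = 10^(pH − pKa) = 10^(7.25 − 7.54) = 10^-0.29 = 0.5129.
(b) Fraction as HOCl = 1 / (1 + 0.5129) = 0.661.
(b) HOCl = 0.661 × 7.95 ppm = 5.255 ppm.

(a) 31.6 kg; (b) 5.25 ppm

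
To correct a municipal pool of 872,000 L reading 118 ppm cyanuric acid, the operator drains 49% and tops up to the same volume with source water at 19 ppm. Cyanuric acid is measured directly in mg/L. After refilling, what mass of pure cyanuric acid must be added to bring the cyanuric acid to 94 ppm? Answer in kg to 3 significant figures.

After draining 49% and refilling: 118 × 0.51 + 19 × 0.49 = 69.49 ppm.
Deficit to target: 94 − 69.49 = 24.51 mg/L.
Mass: 24.51 mg/L × 872,000 L = 21,370 g cyanuric acid.

21.4 kg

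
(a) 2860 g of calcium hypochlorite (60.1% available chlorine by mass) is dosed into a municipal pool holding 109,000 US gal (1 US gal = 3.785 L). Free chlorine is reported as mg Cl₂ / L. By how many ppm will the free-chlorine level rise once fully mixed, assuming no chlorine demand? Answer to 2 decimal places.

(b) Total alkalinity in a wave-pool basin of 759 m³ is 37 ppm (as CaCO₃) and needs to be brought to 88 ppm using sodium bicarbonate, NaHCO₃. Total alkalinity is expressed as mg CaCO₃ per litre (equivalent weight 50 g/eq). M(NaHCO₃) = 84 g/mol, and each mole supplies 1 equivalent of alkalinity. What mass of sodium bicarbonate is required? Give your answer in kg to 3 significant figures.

(a) 4.17 ppm; (b) 65.0 kg

(a) Volume: 109,000 US gal × 3.785 L/gal = 412,565 L.
(a) Available chlorine delivered: 2860 g × 0.601 = 1719 g as Cl₂.
(a) Concentration rise: 1719 g / 412,565 L = 4.166 mg/L = 4.17 ppm.

(b) Volume: 759 m³ = 759,000 L.
(b) Alkalinity to add: (88 − 37) = 51 mg/L as CaCO₃ × 759,000 L = 38,710 g as CaCO₃.
(b) Equivalents: 38,710 g ÷ 50 g/eq = 774.2 eq.
(b) NaHCO₃ supplies 1 eq per mole → 774.2 mol.
(b) Mass: 774.2 mol × 84 g/mol = 65,030 g.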